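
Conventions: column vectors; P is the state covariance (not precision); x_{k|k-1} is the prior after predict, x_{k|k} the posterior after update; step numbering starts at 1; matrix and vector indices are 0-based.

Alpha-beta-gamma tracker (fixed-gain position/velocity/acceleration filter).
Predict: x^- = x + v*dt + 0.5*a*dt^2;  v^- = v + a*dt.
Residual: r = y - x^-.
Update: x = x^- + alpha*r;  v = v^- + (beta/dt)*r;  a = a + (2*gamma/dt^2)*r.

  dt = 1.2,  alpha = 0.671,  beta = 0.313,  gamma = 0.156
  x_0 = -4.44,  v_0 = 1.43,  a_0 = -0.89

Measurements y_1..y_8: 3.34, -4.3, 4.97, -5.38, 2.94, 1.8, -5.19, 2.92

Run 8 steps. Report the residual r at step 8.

resid = 8.1987

step 1: x_pred=-3.3648  r=6.7048  x^+=1.1341  v^+=2.1108  a^+=0.5627
step 2: x_pred=4.0723  r=-8.3723  x^+=-1.5455  v^+=0.6023  a^+=-1.2513
step 3: x_pred=-1.7237  r=6.6937  x^+=2.7678  v^+=0.8467  a^+=0.1990
step 4: x_pred=3.9271  r=-9.3071  x^+=-2.3180  v^+=-1.3421  a^+=-1.8175
step 5: x_pred=-5.2371  r=8.1771  x^+=0.2497  v^+=-1.3903  a^+=-0.0458
step 6: x_pred=-1.4516  r=3.2516  x^+=0.7302  v^+=-0.5971  a^+=0.6587
step 7: x_pred=0.4879  r=-5.6779  x^+=-3.3220  v^+=-1.2877  a^+=-0.5715
step 8: x_pred=-5.2787  r=8.1987  x^+=0.2226  v^+=0.1649  a^+=1.2049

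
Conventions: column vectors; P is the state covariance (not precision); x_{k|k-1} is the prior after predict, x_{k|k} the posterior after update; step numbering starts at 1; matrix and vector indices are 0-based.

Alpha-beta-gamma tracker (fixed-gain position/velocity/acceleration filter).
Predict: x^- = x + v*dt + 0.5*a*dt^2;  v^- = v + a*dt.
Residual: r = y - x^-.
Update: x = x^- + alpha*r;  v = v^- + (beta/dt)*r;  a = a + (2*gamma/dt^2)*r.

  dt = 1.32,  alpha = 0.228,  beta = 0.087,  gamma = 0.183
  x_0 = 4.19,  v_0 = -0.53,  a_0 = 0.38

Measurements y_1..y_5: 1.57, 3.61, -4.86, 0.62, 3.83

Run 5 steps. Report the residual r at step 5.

step 1: x_pred=3.8215  r=-2.2515  x^+=3.3081  v^+=-0.1768  a^+=-0.0929
step 2: x_pred=2.9938  r=0.6162  x^+=3.1343  v^+=-0.2588  a^+=0.0365
step 3: x_pred=2.8244  r=-7.6844  x^+=1.0724  v^+=-0.7171  a^+=-1.5776
step 4: x_pred=-1.2487  r=1.8687  x^+=-0.8226  v^+=-2.6765  a^+=-1.1851
step 5: x_pred=-5.3880  r=9.2180  x^+=-3.2863  v^+=-3.6333  a^+=0.7512

resid = 9.2180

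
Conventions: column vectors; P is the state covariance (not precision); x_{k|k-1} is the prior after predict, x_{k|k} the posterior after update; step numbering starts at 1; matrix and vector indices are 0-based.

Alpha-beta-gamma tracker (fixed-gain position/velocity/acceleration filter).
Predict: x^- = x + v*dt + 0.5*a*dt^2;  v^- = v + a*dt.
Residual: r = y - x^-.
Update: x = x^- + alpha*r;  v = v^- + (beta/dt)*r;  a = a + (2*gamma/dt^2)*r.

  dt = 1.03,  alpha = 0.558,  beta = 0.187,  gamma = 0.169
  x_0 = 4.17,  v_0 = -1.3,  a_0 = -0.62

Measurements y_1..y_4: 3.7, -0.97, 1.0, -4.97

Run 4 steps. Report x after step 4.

x_post = -4.2311

step 1: x_pred=2.5021  r=1.1979  x^+=3.1705  v^+=-1.7211  a^+=-0.2384
step 2: x_pred=1.2713  r=-2.2413  x^+=0.0207  v^+=-2.3736  a^+=-0.9524
step 3: x_pred=-2.9293  r=3.9293  x^+=-0.7368  v^+=-2.6412  a^+=0.2994
step 4: x_pred=-3.2984  r=-1.6716  x^+=-4.2311  v^+=-2.6363  a^+=-0.2332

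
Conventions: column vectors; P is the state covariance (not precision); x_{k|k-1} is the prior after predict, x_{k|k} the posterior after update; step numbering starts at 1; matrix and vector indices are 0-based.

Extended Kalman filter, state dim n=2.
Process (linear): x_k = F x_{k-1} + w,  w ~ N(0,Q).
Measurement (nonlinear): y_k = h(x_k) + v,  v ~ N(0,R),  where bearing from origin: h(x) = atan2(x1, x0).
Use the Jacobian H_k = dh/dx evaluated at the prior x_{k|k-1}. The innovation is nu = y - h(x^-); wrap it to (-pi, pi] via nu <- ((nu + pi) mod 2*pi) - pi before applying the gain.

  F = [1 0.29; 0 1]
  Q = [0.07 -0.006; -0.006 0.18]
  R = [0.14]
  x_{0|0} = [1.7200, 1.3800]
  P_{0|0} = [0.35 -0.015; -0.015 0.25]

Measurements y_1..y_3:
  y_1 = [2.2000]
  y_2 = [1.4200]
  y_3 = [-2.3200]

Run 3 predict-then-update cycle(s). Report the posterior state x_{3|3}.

step 1: x^-=[2.1202, 1.3800]  P^-=[0.4323 0.0515; 0.0515 0.4300]  H_jac=[-0.2156 0.3313]  S=[0.1999]  K=[-0.3809; 0.6570]  nu=[1.6230]  x^+=[1.5020, 2.4463]  P^+=[0.4033 0.1015; 0.1015 0.3437]
step 2: x^-=[2.2114, 2.4463]  P^-=[0.5611 0.1952; 0.1952 0.5237]  H_jac=[-0.2250 0.2034]  S=[0.1722]  K=[-0.5025; 0.3635]  nu=[0.5842]  x^+=[1.9178, 2.6586]  P^+=[0.5176 0.2267; 0.2267 0.5010]
step 3: x^-=[2.6888, 2.6586]  P^-=[0.7612 0.3659; 0.3659 0.6810]  H_jac=[-0.1859 0.1881]  S=[0.1648]  K=[-0.4413; 0.3641]  nu=[-3.0998]  x^+=[4.0567, 1.5298]  P^+=[0.7291 0.3924; 0.3924 0.6591]

x_post = [4.0567, 1.5298]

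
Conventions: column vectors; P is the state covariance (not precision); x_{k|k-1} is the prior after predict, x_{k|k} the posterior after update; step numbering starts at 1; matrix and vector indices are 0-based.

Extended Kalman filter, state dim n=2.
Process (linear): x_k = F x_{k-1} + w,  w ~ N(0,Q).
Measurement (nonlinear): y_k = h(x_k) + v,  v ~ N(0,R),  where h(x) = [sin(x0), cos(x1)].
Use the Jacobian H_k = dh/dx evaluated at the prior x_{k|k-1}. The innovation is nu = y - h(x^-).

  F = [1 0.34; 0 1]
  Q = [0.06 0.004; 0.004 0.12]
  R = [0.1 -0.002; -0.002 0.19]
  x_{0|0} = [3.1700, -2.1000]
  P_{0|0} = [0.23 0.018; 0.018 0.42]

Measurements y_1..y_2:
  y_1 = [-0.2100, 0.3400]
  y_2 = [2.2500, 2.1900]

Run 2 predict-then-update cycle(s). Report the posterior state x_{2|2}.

x_post = [1.6363, -0.4025]

step 1: x^-=[2.4560, -2.1000]  P^-=[0.3508 0.1648; 0.1648 0.5400]  H_jac=[-0.7740 0.0000; 0.0000 0.8632]  S=[0.3102 -0.1121; -0.1121 0.5924]  K=[-0.8465 0.0799; -0.1361 0.7611]  nu=[-0.8431, 0.8448]  x^+=[3.2373, -1.3422]  P^+=[0.1096 0.0196; 0.0196 0.1678]
step 2: x^-=[2.7809, -1.3422]  P^-=[0.2023 0.0806; 0.0806 0.2878]  H_jac=[-0.9357 0.0000; 0.0000 0.9740]  S=[0.2771 -0.0755; -0.0755 0.4631]  K=[-0.6664 0.0610; -0.1123 0.5871]  nu=[1.8971, 1.9634]  x^+=[1.6363, -0.4025]  P^+=[0.0714 0.0133; 0.0133 0.1148]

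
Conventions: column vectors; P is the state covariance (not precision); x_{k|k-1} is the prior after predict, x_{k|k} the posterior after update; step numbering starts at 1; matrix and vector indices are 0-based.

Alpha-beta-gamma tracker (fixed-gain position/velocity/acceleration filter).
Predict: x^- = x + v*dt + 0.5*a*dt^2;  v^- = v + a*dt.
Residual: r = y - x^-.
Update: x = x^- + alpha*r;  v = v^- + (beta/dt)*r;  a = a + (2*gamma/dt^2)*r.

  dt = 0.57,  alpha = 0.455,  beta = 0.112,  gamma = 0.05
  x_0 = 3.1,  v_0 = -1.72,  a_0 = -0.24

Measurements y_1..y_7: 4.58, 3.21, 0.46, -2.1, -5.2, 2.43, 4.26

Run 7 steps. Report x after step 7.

step 1: x_pred=2.0806  r=2.4994  x^+=3.2178  v^+=-1.3657  a^+=0.5293
step 2: x_pred=2.5254  r=0.6846  x^+=2.8369  v^+=-0.9295  a^+=0.7400
step 3: x_pred=2.4273  r=-1.9673  x^+=1.5322  v^+=-0.8942  a^+=0.1345
step 4: x_pred=1.0443  r=-3.1443  x^+=-0.3864  v^+=-1.4354  a^+=-0.8333
step 5: x_pred=-1.3399  r=-3.8601  x^+=-3.0962  v^+=-2.6688  a^+=-2.0214
step 6: x_pred=-4.9459  r=7.3759  x^+=-1.5898  v^+=-2.3717  a^+=0.2488
step 7: x_pred=-2.9013  r=7.1613  x^+=0.3571  v^+=-0.8228  a^+=2.4530

x_post = 0.3571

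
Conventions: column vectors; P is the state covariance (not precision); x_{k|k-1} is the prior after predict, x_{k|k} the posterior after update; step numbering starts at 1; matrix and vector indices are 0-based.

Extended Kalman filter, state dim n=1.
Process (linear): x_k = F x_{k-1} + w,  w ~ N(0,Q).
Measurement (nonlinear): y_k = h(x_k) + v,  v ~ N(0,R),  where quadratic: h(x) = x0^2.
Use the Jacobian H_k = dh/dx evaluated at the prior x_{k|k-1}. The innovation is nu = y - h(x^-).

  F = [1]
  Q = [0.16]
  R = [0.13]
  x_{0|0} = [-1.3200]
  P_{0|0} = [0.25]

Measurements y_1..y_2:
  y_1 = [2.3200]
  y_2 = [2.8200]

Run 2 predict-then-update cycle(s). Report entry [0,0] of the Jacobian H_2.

step 1: x^-=[-1.3200]  P^-=[0.4100]  H_jac=[-2.6400]  S=[2.9875]  K=[-0.3623]  nu=[0.5776]  x^+=[-1.5293]  P^+=[0.0178]
step 2: x^-=[-1.5293]  P^-=[0.1778]  H_jac=[-3.0585]  S=[1.7936]  K=[-0.3033]  nu=[0.4813]  x^+=[-1.6752]  P^+=[0.0129]

H_jac[0,0] = -3.0585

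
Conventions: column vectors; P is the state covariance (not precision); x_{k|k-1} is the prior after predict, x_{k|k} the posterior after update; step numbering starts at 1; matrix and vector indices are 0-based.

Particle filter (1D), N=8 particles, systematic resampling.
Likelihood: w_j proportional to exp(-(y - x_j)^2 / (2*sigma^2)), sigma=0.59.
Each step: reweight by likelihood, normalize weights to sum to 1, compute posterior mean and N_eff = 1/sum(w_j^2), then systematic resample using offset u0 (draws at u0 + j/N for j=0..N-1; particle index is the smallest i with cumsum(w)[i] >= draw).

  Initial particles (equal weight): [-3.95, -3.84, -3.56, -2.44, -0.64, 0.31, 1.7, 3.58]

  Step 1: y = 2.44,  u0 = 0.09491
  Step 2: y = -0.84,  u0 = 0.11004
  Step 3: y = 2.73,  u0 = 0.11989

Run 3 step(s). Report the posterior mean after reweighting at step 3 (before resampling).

post_mean = 1.7000

step 1: w=[0.0000, 0.0000, 0.0000, 0.0000, 0.0000, 0.0024, 0.7447, 0.2529]  mean=2.1720  Neff=1.6167  idx=[6, 6, 6, 6, 6, 6, 7, 7]
step 2: w=[0.1667, 0.1667, 0.1667, 0.1667, 0.1667, 0.1667, 0.0000, 0.0000]  mean=1.7000  Neff=6.0000  idx=[0, 1, 2, 2, 3, 4, 5, 5]
step 3: w=[0.1250, 0.1250, 0.1250, 0.1250, 0.1250, 0.1250, 0.1250, 0.1250]  mean=1.7000  Neff=8.0000  idx=[0, 1, 2, 3, 4, 5, 6, 7]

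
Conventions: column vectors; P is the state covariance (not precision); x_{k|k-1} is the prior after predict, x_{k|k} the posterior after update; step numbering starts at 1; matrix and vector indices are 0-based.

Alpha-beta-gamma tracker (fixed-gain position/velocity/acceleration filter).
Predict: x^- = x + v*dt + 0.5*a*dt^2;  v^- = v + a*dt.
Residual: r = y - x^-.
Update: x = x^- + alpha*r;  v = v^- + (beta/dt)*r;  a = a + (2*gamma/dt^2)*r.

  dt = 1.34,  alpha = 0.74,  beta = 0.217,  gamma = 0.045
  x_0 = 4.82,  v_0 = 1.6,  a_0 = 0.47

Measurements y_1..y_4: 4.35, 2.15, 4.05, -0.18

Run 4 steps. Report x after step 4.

x_post = 1.3828

step 1: x_pred=7.3860  r=-3.0360  x^+=5.1394  v^+=1.7382  a^+=0.3178
step 2: x_pred=7.7538  r=-5.6038  x^+=3.6070  v^+=1.2566  a^+=0.0370
step 3: x_pred=5.3240  r=-1.2740  x^+=4.3812  v^+=1.0998  a^+=-0.0269
step 4: x_pred=5.8308  r=-6.0108  x^+=1.3828  v^+=0.0903  a^+=-0.3282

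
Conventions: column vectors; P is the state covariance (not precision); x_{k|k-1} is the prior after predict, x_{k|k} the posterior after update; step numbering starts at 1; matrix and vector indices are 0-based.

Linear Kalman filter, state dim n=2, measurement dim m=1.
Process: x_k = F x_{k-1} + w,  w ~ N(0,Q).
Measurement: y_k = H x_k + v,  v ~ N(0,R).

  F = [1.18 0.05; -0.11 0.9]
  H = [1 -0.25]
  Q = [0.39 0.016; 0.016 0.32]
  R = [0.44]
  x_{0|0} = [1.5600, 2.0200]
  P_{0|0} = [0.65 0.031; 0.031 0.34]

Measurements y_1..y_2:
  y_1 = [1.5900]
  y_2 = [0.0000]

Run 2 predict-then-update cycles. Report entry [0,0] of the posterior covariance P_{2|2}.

step 1: x^-=[1.9418, 1.6464]  P^-=[1.2996 -0.0203; -0.0203 0.5971]  S=[1.7870]  K=[0.7301; -0.0949]  nu=[0.0598]  x^+=[1.9855, 1.6407]  P^+=[0.3471 0.1035; 0.1035 0.5810]
step 2: x^-=[2.4249, 1.2583]  P^-=[0.8870 0.1064; 0.1064 0.7743]  S=[1.3221]  K=[0.6507; -0.0659]  nu=[-2.1103]  x^+=[1.0516, 1.3973]  P^+=[0.3271 0.1631; 0.1631 0.7686]

P_post[0,0] = 0.3271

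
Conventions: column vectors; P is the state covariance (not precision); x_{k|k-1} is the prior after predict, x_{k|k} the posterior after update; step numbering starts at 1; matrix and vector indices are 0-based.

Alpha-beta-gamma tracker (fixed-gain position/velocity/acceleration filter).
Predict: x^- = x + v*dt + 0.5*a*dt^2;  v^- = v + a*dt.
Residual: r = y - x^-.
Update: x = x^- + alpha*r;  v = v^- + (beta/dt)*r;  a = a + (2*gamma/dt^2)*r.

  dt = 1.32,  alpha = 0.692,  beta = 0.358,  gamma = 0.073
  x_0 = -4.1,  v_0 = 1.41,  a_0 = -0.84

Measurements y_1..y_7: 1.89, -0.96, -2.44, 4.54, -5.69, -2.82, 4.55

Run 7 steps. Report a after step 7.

step 1: x_pred=-2.9706  r=4.8606  x^+=0.3929  v^+=1.6195  a^+=-0.4327
step 2: x_pred=2.1536  r=-3.1136  x^+=-0.0010  v^+=0.2038  a^+=-0.6936
step 3: x_pred=-0.3362  r=-2.1038  x^+=-1.7920  v^+=-1.2823  a^+=-0.8699
step 4: x_pred=-4.2426  r=8.7826  x^+=1.8350  v^+=-0.0486  a^+=-0.1340
step 5: x_pred=1.6540  r=-7.3440  x^+=-3.4280  v^+=-2.2173  a^+=-0.7494
step 6: x_pred=-7.0077  r=4.1877  x^+=-4.1098  v^+=-2.0707  a^+=-0.3985
step 7: x_pred=-7.1903  r=11.7403  x^+=0.9340  v^+=0.5874  a^+=0.5853

a_post = 0.5853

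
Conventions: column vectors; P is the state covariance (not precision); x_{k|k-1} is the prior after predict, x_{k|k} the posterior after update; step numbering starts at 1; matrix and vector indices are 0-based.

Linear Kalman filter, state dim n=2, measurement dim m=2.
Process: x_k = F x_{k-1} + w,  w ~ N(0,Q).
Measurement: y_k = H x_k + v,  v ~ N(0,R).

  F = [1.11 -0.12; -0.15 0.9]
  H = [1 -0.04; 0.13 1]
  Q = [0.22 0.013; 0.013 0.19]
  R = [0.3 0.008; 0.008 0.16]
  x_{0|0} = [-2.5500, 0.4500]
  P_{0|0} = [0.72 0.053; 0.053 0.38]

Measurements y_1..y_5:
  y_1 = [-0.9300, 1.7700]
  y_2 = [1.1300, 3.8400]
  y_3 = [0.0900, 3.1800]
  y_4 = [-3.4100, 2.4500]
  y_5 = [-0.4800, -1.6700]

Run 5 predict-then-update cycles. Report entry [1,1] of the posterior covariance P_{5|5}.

step 1: x^-=[-2.8845, 0.7875]  P^-=[1.0985 -0.0940; -0.0940 0.4997]  S=[1.4068 0.0373; 0.0373 0.6538]  K=[0.7827 0.0300; -0.1010 0.7513]  nu=[1.9860, 1.3575]  x^+=[-1.2893, 1.6069]  P^+=[0.2343 -0.0194; -0.0194 0.1219]
step 2: x^-=[-1.6240, 1.6396]  P^-=[0.5156 -0.0589; -0.0589 0.2993]  S=[0.8208 0.0045; 0.0045 0.4527]  K=[0.6310 0.0117; -0.0899 0.6451]  nu=[2.8196, 2.4115]  x^+=[0.1834, 2.9419]  P^+=[0.1887 -0.0176; -0.0176 0.1048]
step 3: x^-=[-0.1495, 2.6202]  P^-=[0.4587 -0.0476; -0.0476 0.2839]  S=[0.7629 0.0089; 0.0089 0.4392]  K=[0.6035 0.0151; -0.0847 0.6339]  nu=[0.3443, 0.5792]  x^+=[0.0670, 2.9582]  P^+=[0.1805 -0.0162; -0.0162 0.1029]
step 4: x^-=[-0.2806, 2.6523]  P^-=[0.4482 -0.0447; -0.0447 0.2818]  S=[0.7523 0.0106; 0.0106 0.4377]  K=[0.5980 0.0166; -0.0832 0.6324]  nu=[-3.0233, -0.1659]  x^+=[-2.0913, 2.7991]  P^+=[0.1789 -0.0158; -0.0158 0.1026]
step 5: x^-=[-2.6572, 2.8329]  P^-=[0.4461 -0.0439; -0.0439 0.2814]  S=[0.7501 0.0110; 0.0110 0.4375]  K=[0.5968 0.0171; -0.0829 0.6322]  nu=[2.2905, -4.1575]  x^+=[-1.3611, 0.0147]  P^+=[0.1786 -0.0157; -0.0157 0.1025]

P_post[1,1] = 0.1025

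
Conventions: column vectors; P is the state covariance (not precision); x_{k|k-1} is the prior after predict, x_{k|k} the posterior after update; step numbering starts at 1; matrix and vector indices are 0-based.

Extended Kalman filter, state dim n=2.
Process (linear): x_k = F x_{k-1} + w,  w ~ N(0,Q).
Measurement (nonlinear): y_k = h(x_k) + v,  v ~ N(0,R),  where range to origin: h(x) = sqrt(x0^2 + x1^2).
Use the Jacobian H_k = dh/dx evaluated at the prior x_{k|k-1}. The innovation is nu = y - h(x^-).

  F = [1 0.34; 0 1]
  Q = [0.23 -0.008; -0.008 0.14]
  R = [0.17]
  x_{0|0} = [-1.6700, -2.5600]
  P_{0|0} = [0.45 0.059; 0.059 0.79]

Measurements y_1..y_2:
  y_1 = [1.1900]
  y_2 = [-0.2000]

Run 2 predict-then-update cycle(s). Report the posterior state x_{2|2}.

x_post = [-0.2691, -0.2857]

step 1: x^-=[-2.5404, -2.5600]  P^-=[0.8114 0.3196; 0.3196 0.9300]  H_jac=[-0.7044 -0.7098]  S=[1.3608]  K=[-0.5867; -0.6506]  nu=[-2.4166]  x^+=[-1.1225, -0.9879]  P^+=[0.3430 -0.1998; -0.1998 0.3541]
step 2: x^-=[-1.4584, -0.9879]  P^-=[0.4780 -0.0874; -0.0874 0.4941]  H_jac=[-0.8279 -0.5608]  S=[0.5719]  K=[-0.6063; -0.3580]  nu=[-1.9615]  x^+=[-0.2691, -0.2857]  P^+=[0.2678 -0.2116; -0.2116 0.4208]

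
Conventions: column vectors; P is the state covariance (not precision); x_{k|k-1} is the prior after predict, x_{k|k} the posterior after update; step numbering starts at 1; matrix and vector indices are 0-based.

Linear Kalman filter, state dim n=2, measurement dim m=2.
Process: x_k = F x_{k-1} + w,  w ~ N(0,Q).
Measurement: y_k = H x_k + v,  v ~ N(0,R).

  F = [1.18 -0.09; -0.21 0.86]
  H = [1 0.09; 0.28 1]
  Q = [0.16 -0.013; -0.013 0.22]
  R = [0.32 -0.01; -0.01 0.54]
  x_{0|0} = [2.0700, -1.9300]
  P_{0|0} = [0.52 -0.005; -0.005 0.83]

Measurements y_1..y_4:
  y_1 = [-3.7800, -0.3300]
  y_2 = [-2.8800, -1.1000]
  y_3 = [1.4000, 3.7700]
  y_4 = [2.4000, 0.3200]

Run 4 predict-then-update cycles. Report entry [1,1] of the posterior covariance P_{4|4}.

P_post[1,1] = 0.2565

step 1: x^-=[2.6163, -2.0945]  P^-=[0.8918 -0.2113; -0.2113 0.8586]  S=[1.1808 0.1004; 0.1004 1.3502]  K=[0.7415 -0.0267; -0.1649 0.6044]  nu=[-6.2078, 1.0319]  x^+=[-2.0141, -0.4474]  P^+=[0.2457 -0.0906; -0.0906 0.3534]
step 2: x^-=[-2.3364, 0.0382]  P^-=[0.5242 -0.1949; -0.1949 0.5249]  S=[0.8134 -0.0158; -0.0158 0.9969]  K=[0.6222 -0.0384; -0.1724 0.4691]  nu=[-0.5471, -0.4840]  x^+=[-2.6581, -0.0945]  P^+=[0.2071 -0.0850; -0.0850 0.2788]
step 3: x^-=[-3.1281, 0.4769]  P^-=[0.4687 -0.1737; -0.1737 0.4660]  S=[0.7612 -0.0149; -0.0149 0.9455]  K=[0.5945 -0.0356; -0.1645 0.4389]  nu=[4.4852, 4.1689]  x^+=[-0.6099, 1.5686]  P^+=[0.1978 -0.0805; -0.0805 0.2612]
step 4: x^-=[-0.8608, 1.4771]  P^-=[0.4547 -0.1655; -0.1655 0.4510]  S=[0.7486 -0.0118; -0.0118 0.9340]  K=[0.5870 -0.0335; -0.1601 0.4312]  nu=[3.1279, -0.9160]  x^+=[1.0059, 0.5813]  P^+=[0.1953 -0.0786; -0.0786 0.2565]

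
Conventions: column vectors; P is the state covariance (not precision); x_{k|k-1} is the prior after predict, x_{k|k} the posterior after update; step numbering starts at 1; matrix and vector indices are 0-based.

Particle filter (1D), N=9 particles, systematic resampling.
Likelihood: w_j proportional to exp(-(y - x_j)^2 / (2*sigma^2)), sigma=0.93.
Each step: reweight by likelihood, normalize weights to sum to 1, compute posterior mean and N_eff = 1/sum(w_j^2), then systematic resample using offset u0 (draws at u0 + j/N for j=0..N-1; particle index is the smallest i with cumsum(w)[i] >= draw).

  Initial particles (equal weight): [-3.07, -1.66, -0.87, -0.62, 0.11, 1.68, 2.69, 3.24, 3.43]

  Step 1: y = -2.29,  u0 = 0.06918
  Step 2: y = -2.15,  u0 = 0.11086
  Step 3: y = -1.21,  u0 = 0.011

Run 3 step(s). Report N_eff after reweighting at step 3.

N_eff = 6.8618

step 1: w=[0.3439, 0.3886, 0.1524, 0.0975, 0.0175, 0.0001, 0.0000, 0.0000, 0.0000]  mean=-1.8920  Neff=3.3074  idx=[0, 0, 0, 1, 1, 1, 2, 2, 3]
step 2: w=[0.1118, 0.1118, 0.1118, 0.1587, 0.1587, 0.1587, 0.0707, 0.0707, 0.0471]  mean=-1.9721  Neff=7.9830  idx=[0, 1, 2, 3, 4, 5, 5, 7, 8]
step 3: w=[0.0237, 0.0237, 0.0237, 0.1556, 0.1556, 0.1556, 0.1556, 0.1636, 0.1430]  mean=-1.4821  Neff=6.8618  idx=[0, 3, 4, 4, 5, 6, 6, 7, 8]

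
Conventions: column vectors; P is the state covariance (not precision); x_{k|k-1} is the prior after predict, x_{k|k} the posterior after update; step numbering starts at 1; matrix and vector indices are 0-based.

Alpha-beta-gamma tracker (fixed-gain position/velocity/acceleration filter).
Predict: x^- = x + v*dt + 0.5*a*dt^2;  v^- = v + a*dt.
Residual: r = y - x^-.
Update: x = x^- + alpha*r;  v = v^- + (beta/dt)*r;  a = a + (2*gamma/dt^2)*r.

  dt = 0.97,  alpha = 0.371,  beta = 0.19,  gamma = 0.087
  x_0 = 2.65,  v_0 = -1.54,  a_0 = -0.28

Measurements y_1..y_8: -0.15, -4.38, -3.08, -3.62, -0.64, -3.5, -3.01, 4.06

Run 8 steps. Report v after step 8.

step 1: x_pred=1.0245  r=-1.1745  x^+=0.5887  v^+=-2.0417  a^+=-0.4972
step 2: x_pred=-1.6256  r=-2.7544  x^+=-2.6475  v^+=-3.0635  a^+=-1.0066
step 3: x_pred=-6.0926  r=3.0126  x^+=-4.9749  v^+=-3.4497  a^+=-0.4495
step 4: x_pred=-8.5326  r=4.9126  x^+=-6.7100  v^+=-2.9235  a^+=0.4590
step 5: x_pred=-9.3298  r=8.6898  x^+=-6.1059  v^+=-0.7761  a^+=2.0660
step 6: x_pred=-5.8867  r=2.3867  x^+=-5.0013  v^+=1.6955  a^+=2.5074
step 7: x_pred=-2.1770  r=-0.8330  x^+=-2.4861  v^+=3.9645  a^+=2.3534
step 8: x_pred=2.4666  r=1.5934  x^+=3.0578  v^+=6.5594  a^+=2.6480

v_post = 6.5594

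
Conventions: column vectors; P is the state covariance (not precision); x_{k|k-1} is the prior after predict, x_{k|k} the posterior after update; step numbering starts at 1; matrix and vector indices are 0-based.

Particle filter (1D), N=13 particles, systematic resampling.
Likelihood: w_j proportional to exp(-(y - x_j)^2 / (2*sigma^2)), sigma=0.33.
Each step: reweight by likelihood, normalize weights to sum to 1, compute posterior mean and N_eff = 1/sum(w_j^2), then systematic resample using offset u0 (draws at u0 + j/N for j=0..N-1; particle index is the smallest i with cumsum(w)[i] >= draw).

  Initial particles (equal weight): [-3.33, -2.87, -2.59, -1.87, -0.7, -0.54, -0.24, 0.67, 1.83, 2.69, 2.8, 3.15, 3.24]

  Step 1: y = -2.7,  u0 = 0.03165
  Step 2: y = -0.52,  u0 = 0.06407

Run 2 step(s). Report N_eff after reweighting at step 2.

step 1: w=[0.0798, 0.4323, 0.4670, 0.0209, 0.0000, 0.0000, 0.0000, 0.0000, 0.0000, 0.0000, 0.0000, 0.0000, 0.0000]  mean=-2.7551  Neff=2.4284  idx=[0, 1, 1, 1, 1, 1, 1, 2, 2, 2, 2, 2, 2]
step 2: w=[0.0000, 0.0006, 0.0006, 0.0006, 0.0006, 0.0006, 0.0006, 0.1661, 0.1661, 0.1661, 0.1661, 0.1661, 0.1661]  mean=-2.5910  Neff=6.0409  idx=[7, 7, 8, 8, 9, 9, 10, 10, 11, 11, 11, 12, 12]

N_eff = 6.0409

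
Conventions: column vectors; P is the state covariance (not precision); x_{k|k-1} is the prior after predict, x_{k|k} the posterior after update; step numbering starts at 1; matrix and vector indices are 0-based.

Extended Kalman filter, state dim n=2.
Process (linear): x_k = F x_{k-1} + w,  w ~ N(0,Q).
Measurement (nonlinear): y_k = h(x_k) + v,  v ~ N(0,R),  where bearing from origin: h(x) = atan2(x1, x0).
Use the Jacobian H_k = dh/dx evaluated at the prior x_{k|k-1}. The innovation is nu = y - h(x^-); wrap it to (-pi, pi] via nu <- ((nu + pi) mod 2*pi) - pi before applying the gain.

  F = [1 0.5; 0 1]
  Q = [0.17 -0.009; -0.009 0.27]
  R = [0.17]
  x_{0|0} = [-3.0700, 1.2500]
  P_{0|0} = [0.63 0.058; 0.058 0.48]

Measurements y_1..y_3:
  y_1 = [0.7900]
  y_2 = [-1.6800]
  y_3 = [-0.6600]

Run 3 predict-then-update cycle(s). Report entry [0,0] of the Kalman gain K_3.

step 1: x^-=[-2.4450, 1.2500]  P^-=[0.9780 0.2890; 0.2890 0.7500]  H_jac=[-0.1658 -0.3242]  S=[0.3068]  K=[-0.8339; -0.9488]  nu=[-1.8790]  x^+=[-0.8781, 3.0328]  P^+=[0.7647 0.0463; 0.0463 0.4738]
step 2: x^-=[0.6383, 3.0328]  P^-=[1.0994 0.2742; 0.2742 0.7438]  H_jac=[-0.3157 0.0664]  S=[0.2714]  K=[-1.2120; -0.1369]  nu=[-3.0434]  x^+=[4.3267, 3.4493]  P^+=[0.7008 0.2292; 0.2292 0.7387]
step 3: x^-=[6.0514, 3.4493]  P^-=[1.2846 0.5895; 0.5895 1.0087]  H_jac=[-0.0711 0.1247]  S=[0.1817]  K=[-0.0979; 0.4617]  nu=[-1.1781]  x^+=[6.1668, 2.9054]  P^+=[1.2829 0.5977; 0.5977 0.9700]

K[0,0] = -0.0979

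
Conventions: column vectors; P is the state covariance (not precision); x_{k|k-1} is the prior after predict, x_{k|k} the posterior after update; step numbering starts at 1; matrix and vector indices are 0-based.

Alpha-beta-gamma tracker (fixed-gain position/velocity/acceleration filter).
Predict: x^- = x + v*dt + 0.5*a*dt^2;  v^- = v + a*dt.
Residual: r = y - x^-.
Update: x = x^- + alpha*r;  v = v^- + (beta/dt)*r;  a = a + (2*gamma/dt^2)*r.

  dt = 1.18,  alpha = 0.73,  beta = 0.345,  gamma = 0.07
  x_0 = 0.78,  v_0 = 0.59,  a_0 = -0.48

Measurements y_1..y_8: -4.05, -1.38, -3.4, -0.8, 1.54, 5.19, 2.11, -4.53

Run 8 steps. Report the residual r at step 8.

step 1: x_pred=1.1420  r=-5.1920  x^+=-2.6482  v^+=-1.4944  a^+=-1.0020
step 2: x_pred=-5.1092  r=3.7292  x^+=-2.3869  v^+=-1.5865  a^+=-0.6271
step 3: x_pred=-4.6955  r=1.2955  x^+=-3.7498  v^+=-1.9477  a^+=-0.4968
step 4: x_pred=-6.3939  r=5.5939  x^+=-2.3104  v^+=-0.8984  a^+=0.0656
step 5: x_pred=-3.3248  r=4.8648  x^+=0.2265  v^+=0.6014  a^+=0.5548
step 6: x_pred=1.3223  r=3.8677  x^+=4.1457  v^+=2.3868  a^+=0.9436
step 7: x_pred=7.6191  r=-5.5091  x^+=3.5975  v^+=1.8896  a^+=0.3897
step 8: x_pred=6.0985  r=-10.6285  x^+=-1.6603  v^+=-0.7580  a^+=-0.6789

resid = -10.6285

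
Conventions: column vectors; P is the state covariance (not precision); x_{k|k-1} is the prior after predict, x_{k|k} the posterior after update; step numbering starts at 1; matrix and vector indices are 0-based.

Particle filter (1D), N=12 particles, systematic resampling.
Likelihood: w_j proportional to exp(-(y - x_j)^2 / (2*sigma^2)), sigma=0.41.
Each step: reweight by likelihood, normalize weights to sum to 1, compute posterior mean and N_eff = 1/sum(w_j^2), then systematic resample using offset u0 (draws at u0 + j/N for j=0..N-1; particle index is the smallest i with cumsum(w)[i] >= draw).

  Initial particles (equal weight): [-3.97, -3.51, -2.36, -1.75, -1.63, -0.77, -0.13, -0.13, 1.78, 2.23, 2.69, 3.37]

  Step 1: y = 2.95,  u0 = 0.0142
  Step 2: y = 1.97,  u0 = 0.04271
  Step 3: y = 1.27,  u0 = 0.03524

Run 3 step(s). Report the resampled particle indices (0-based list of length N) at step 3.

resampled_idx = [0, 0, 1, 2, 2, 3, 3, 4, 5, 5, 6, 6]

step 1: w=[0.0000, 0.0000, 0.0000, 0.0000, 0.0000, 0.0000, 0.0000, 0.0000, 0.0104, 0.1304, 0.4985, 0.3607]  mean=2.8658  Neff=2.5271  idx=[9, 9, 10, 10, 10, 10, 10, 10, 11, 11, 11, 11]
step 2: w=[0.2790, 0.2790, 0.0730, 0.0730, 0.0730, 0.0730, 0.0730, 0.0730, 0.0010, 0.0010, 0.0010, 0.0010]  mean=2.4360  Neff=5.3286  idx=[0, 0, 0, 1, 1, 1, 1, 2, 4, 5, 6, 7]
step 3: w=[0.1390, 0.1390, 0.1390, 0.1390, 0.1390, 0.1390, 0.1390, 0.0054, 0.0054, 0.0054, 0.0054, 0.0054]  mean=2.2423  Neff=7.3827  idx=[0, 0, 1, 2, 2, 3, 3, 4, 5, 5, 6, 6]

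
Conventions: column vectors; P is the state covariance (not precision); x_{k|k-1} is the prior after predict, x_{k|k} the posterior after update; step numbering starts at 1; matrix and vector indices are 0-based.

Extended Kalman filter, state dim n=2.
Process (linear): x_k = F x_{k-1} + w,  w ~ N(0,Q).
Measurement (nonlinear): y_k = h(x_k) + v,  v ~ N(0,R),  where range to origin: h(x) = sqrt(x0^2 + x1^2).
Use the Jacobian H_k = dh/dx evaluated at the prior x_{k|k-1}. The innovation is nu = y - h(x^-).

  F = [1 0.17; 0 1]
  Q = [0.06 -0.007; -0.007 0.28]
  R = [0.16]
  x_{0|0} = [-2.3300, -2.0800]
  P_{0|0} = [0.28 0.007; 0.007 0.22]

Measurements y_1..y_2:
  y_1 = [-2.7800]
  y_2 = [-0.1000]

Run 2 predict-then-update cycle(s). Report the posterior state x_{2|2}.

step 1: x^-=[-2.6836, -2.0800]  P^-=[0.3487 0.0374; 0.0374 0.5000]  H_jac=[-0.7904 -0.6126]  S=[0.6017]  K=[-0.4962; -0.5582]  nu=[-6.1753]  x^+=[0.3803, 1.3669]  P^+=[0.2006 -0.1292; -0.1292 0.3125]
step 2: x^-=[0.6127, 1.3669]  P^-=[0.2257 -0.0831; -0.0831 0.5925]  H_jac=[0.4090 0.9125]  S=[0.6291]  K=[0.0262; 0.8054]  nu=[-1.5979]  x^+=[0.5708, 0.0799]  P^+=[0.2253 -0.0964; -0.0964 0.1844]

x_post = [0.5708, 0.0799]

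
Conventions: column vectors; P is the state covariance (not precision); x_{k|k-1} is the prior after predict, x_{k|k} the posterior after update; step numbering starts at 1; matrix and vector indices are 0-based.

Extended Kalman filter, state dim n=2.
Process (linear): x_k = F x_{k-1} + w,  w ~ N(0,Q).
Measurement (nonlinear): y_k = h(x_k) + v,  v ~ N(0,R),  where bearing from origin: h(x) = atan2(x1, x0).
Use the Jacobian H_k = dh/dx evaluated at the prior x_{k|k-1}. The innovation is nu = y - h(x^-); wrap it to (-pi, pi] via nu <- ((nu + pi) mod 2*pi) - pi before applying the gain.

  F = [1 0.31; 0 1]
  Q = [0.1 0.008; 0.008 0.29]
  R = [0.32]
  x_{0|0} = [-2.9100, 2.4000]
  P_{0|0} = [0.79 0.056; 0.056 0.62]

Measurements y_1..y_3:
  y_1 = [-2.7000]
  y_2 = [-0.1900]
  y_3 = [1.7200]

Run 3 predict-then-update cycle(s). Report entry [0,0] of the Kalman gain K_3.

step 1: x^-=[-2.1660, 2.4000]  P^-=[0.9843 0.2562; 0.2562 0.9100]  H_jac=[-0.2296 -0.2072]  S=[0.4354]  K=[-0.6411; -0.5683]  nu=[1.2782]  x^+=[-2.9855, 1.6736]  P^+=[0.8054 0.0976; 0.0976 0.7694]
step 2: x^-=[-2.4666, 1.6736]  P^-=[1.0398 0.3441; 0.3441 1.0594]  H_jac=[-0.1884 -0.2776]  S=[0.4745]  K=[-0.6140; -0.7564]  nu=[-2.7354]  x^+=[-0.7870, 3.7426]  P^+=[0.8609 0.1237; 0.1237 0.7879]
step 3: x^-=[0.3732, 3.7426]  P^-=[1.1133 0.3760; 0.3760 1.0779]  H_jac=[-0.2646 0.0264]  S=[0.3934]  K=[-0.7234; -0.1805]  nu=[0.2486]  x^+=[0.1934, 3.6977]  P^+=[0.9074 0.3246; 0.3246 1.0651]

K[0,0] = -0.7234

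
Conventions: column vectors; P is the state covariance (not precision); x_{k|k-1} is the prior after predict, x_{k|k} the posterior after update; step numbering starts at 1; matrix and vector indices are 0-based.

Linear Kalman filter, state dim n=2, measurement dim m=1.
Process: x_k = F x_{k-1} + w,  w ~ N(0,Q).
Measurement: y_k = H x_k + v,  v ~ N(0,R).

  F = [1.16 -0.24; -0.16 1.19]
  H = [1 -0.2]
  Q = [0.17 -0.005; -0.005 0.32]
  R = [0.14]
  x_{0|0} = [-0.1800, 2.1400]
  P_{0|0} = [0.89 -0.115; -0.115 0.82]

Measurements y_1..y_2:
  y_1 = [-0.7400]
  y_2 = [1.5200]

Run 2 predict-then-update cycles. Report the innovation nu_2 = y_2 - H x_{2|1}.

step 1: x^-=[-0.7224, 2.5754]  P^-=[1.4788 -0.5675; -0.5675 1.5478]  S=[1.9078]  K=[0.8347; -0.4597]  nu=[0.4975]  x^+=[-0.3072, 2.3467]  P^+=[0.1498 0.1645; 0.1645 1.1445]
step 2: x^-=[-0.9195, 2.8417]  P^-=[0.3458 -0.1262; -0.1262 1.8820]  S=[0.6116]  K=[0.6067; -0.8218]  nu=[3.0079]  x^+=[0.9054, 0.3698]  P^+=[0.1207 0.1787; 0.1787 1.4689]

innov = [3.0079]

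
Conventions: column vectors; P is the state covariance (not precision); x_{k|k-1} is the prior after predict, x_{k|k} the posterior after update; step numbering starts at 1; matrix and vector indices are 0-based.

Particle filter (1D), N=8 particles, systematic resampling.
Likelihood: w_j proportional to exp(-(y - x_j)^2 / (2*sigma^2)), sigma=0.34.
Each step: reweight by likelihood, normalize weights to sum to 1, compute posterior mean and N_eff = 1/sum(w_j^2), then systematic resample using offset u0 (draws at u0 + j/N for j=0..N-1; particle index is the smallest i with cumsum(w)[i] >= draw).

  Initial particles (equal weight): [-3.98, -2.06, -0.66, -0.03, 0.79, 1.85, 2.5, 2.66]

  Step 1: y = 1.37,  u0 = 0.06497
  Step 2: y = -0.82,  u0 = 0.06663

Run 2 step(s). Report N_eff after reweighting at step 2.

step 1: w=[0.0000, 0.0000, 0.0000, 0.0003, 0.3842, 0.6077, 0.0066, 0.0012]  mean=1.4474  Neff=1.9346  idx=[4, 4, 4, 5, 5, 5, 5, 5]
step 2: w=[0.3333, 0.3333, 0.3333, 0.0000, 0.0000, 0.0000, 0.0000, 0.0000]  mean=0.7900  Neff=3.0000  idx=[0, 0, 0, 1, 1, 2, 2, 2]

N_eff = 3.0000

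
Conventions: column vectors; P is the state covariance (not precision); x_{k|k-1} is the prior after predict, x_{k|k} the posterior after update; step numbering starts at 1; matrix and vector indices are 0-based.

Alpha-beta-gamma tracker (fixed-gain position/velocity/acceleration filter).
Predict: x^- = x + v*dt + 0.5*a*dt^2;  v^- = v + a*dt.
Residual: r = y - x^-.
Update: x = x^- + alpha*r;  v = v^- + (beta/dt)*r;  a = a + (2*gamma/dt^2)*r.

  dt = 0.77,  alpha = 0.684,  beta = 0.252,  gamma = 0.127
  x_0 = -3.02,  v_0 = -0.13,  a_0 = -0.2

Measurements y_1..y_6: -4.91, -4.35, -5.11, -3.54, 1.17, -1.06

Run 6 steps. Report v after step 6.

step 1: x_pred=-3.1794  r=-1.7306  x^+=-4.3631  v^+=-0.8504  a^+=-0.9414
step 2: x_pred=-5.2970  r=0.9470  x^+=-4.6493  v^+=-1.2653  a^+=-0.5357
step 3: x_pred=-5.7824  r=0.6724  x^+=-5.3225  v^+=-1.4578  a^+=-0.2477
step 4: x_pred=-6.5184  r=2.9784  x^+=-4.4812  v^+=-0.6737  a^+=1.0283
step 5: x_pred=-4.6951  r=5.8651  x^+=-0.6834  v^+=2.0375  a^+=3.5409
step 6: x_pred=1.9352  r=-2.9952  x^+=-0.1135  v^+=3.7838  a^+=2.2577

v_post = 3.7838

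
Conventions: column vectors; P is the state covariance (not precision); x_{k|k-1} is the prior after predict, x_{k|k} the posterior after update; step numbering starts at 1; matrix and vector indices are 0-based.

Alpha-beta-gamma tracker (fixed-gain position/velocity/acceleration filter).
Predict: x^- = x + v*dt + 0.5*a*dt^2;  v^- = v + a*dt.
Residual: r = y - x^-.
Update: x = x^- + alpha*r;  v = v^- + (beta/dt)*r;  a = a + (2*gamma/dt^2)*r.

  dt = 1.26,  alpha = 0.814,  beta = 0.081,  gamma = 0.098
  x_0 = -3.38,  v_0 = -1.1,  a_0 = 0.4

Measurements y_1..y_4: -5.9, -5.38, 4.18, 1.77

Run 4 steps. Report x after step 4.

step 1: x_pred=-4.4485  r=-1.4515  x^+=-5.6300  v^+=-0.6893  a^+=0.2208
step 2: x_pred=-6.3233  r=0.9433  x^+=-5.5554  v^+=-0.3505  a^+=0.3373
step 3: x_pred=-5.7293  r=9.9093  x^+=2.3369  v^+=0.7115  a^+=1.5606
step 4: x_pred=4.4722  r=-2.7022  x^+=2.2726  v^+=2.5042  a^+=1.2270

x_post = 2.2726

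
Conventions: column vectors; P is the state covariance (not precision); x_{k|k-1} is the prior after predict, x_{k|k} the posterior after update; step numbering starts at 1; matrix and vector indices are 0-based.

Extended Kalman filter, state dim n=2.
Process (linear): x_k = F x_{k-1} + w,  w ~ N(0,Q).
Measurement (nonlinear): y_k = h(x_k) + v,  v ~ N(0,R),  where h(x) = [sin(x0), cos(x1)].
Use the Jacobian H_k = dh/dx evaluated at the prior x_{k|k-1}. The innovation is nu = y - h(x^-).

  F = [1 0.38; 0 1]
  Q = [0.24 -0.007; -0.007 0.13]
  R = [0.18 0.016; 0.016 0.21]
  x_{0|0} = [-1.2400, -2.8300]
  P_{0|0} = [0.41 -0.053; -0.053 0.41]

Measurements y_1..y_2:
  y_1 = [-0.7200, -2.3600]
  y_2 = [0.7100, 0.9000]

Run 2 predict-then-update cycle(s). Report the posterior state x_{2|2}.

step 1: x^-=[-2.3154, -2.8300]  P^-=[0.6689 0.0958; 0.0958 0.5400]  H_jac=[-0.6777 0.0000; 0.0000 0.3066]  S=[0.4872 -0.0039; -0.0039 0.2608]  K=[-0.9297 0.0987; -0.1282 0.6330]  nu=[0.0154, -1.4082]  x^+=[-2.4687, -3.7233]  P^+=[0.2446 0.0191; 0.0191 0.4269]
step 2: x^-=[-3.8835, -3.7233]  P^-=[0.5608 0.1743; 0.1743 0.5569]  H_jac=[-0.7372 0.0000; 0.0000 -0.5494]  S=[0.4847 0.0866; 0.0866 0.3781]  K=[-0.8420 -0.0605; -0.1257 -0.7804]  nu=[0.0343, 1.7355]  x^+=[-4.0173, -5.0821]  P^+=[0.2069 0.0476; 0.0476 0.3019]

x_post = [-4.0173, -5.0821]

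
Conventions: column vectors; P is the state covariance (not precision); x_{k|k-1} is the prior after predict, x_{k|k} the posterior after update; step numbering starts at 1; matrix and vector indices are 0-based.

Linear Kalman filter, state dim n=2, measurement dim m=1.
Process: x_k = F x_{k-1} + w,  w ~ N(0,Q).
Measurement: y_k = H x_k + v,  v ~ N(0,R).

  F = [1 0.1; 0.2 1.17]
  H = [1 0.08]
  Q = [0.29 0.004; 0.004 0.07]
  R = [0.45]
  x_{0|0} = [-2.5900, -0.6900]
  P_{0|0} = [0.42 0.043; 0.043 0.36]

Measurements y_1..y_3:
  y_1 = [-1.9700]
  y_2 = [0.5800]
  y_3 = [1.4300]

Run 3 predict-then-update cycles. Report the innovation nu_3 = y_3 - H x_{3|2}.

innov = [2.2687]

step 1: x^-=[-2.6590, -1.3253]  P^-=[0.7222 0.1813; 0.1813 0.5997]  S=[1.2050]  K=[0.6113; 0.1903]  nu=[0.7950]  x^+=[-2.1730, -1.1740]  P^+=[0.2718 0.0411; 0.0411 0.5561]
step 2: x^-=[-2.2904, -1.8082]  P^-=[0.5756 0.1724; 0.1724 0.8614]  S=[1.0587]  K=[0.5567; 0.2279]  nu=[3.0150]  x^+=[-0.6119, -1.1211]  P^+=[0.2475 0.0380; 0.0380 0.8064]
step 3: x^-=[-0.7240, -1.4340]  P^-=[0.5532 0.1931; 0.1931 1.2016]  S=[1.0417]  K=[0.5458; 0.2777]  nu=[2.2687]  x^+=[0.5143, -0.8041]  P^+=[0.2428 0.0352; 0.0352 1.1213]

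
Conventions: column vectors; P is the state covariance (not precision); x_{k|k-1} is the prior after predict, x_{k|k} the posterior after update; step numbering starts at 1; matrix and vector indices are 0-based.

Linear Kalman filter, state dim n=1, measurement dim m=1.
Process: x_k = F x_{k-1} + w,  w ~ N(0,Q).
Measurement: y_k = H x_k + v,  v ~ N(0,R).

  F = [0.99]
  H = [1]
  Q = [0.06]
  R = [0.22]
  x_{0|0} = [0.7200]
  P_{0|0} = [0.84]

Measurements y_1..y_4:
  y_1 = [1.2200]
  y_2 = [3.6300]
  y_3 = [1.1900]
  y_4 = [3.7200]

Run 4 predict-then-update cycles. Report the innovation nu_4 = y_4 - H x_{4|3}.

step 1: x^-=[0.7128]  P^-=[0.8833]  S=[1.1033]  K=[0.8006]  nu=[0.5072]  x^+=[1.1189]  P^+=[0.1761]
step 2: x^-=[1.1077]  P^-=[0.2326]  S=[0.4526]  K=[0.5139]  nu=[2.5223]  x^+=[2.4040]  P^+=[0.1131]
step 3: x^-=[2.3800]  P^-=[0.1708]  S=[0.3908]  K=[0.4371]  nu=[-1.1900]  x^+=[1.8599]  P^+=[0.0962]
step 4: x^-=[1.8413]  P^-=[0.1542]  S=[0.3742]  K=[0.4121]  nu=[1.8787]  x^+=[2.6156]  P^+=[0.0907]

innov = [1.8787]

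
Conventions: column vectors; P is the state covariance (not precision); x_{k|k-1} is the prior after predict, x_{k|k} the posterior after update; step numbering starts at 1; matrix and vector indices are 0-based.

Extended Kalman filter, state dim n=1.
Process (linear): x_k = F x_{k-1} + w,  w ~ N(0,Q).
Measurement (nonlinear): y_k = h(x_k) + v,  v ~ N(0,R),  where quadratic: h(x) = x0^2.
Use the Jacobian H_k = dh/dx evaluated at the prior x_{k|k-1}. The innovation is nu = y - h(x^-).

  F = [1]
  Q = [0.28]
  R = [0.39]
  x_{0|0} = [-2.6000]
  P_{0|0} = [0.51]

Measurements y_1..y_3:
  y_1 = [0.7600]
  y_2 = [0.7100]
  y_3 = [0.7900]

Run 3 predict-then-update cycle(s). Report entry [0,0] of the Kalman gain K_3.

step 1: x^-=[-2.6000]  P^-=[0.7900]  H_jac=[-5.2000]  S=[21.7516]  K=[-0.1889]  nu=[-6.0000]  x^+=[-1.4668]  P^+=[0.0142]
step 2: x^-=[-1.4668]  P^-=[0.2942]  H_jac=[-2.9337]  S=[2.9217]  K=[-0.2954]  nu=[-1.4416]  x^+=[-1.0410]  P^+=[0.0393]
step 3: x^-=[-1.0410]  P^-=[0.3193]  H_jac=[-2.0821]  S=[1.7740]  K=[-0.3747]  nu=[-0.2937]  x^+=[-0.9310]  P^+=[0.0702]

K[0,0] = -0.3747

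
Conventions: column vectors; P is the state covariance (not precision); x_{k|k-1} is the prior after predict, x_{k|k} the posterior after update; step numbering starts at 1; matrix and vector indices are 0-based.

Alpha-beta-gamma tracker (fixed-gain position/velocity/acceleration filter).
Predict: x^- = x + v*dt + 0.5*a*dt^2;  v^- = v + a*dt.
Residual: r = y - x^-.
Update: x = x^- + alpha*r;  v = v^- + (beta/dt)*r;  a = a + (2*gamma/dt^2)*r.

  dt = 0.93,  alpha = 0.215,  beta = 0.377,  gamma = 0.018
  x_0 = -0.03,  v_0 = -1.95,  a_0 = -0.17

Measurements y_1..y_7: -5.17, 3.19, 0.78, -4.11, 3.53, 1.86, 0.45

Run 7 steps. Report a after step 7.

a_post = 0.0694

step 1: x_pred=-1.9170  r=-3.2530  x^+=-2.6164  v^+=-3.4268  a^+=-0.3054
step 2: x_pred=-5.9354  r=9.1254  x^+=-3.9734  v^+=-0.0116  a^+=0.0744
step 3: x_pred=-3.9520  r=4.7320  x^+=-2.9346  v^+=1.9759  a^+=0.2714
step 4: x_pred=-0.9797  r=-3.1303  x^+=-1.6527  v^+=0.9593  a^+=0.1411
step 5: x_pred=-0.6995  r=4.2295  x^+=0.2098  v^+=2.8051  a^+=0.3171
step 6: x_pred=2.9557  r=-1.0957  x^+=2.7201  v^+=2.6559  a^+=0.2715
step 7: x_pred=5.3075  r=-4.8575  x^+=4.2631  v^+=0.9393  a^+=0.0694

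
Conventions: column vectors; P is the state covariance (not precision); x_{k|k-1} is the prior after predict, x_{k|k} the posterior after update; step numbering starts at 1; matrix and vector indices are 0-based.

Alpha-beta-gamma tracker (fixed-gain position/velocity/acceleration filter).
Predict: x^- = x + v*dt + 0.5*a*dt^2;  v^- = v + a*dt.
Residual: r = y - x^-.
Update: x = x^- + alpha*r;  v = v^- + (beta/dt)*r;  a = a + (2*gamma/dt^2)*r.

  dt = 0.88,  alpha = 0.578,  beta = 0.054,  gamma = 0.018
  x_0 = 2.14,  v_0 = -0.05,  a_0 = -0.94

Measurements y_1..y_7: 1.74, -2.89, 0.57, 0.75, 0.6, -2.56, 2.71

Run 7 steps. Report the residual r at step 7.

step 1: x_pred=1.7320  r=0.0080  x^+=1.7366  v^+=-0.8767  a^+=-0.9396
step 2: x_pred=0.6013  r=-3.4913  x^+=-1.4167  v^+=-1.9178  a^+=-1.1019
step 3: x_pred=-3.5310  r=4.1010  x^+=-1.1606  v^+=-2.6359  a^+=-0.9113
step 4: x_pred=-3.8330  r=4.5830  x^+=-1.1840  v^+=-3.1566  a^+=-0.6982
step 5: x_pred=-4.2322  r=4.8322  x^+=-1.4392  v^+=-3.4745  a^+=-0.4736
step 6: x_pred=-4.6801  r=2.1201  x^+=-3.4547  v^+=-3.7612  a^+=-0.3750
step 7: x_pred=-6.9097  r=9.6197  x^+=-1.3495  v^+=-3.5009  a^+=0.0722

resid = 9.6197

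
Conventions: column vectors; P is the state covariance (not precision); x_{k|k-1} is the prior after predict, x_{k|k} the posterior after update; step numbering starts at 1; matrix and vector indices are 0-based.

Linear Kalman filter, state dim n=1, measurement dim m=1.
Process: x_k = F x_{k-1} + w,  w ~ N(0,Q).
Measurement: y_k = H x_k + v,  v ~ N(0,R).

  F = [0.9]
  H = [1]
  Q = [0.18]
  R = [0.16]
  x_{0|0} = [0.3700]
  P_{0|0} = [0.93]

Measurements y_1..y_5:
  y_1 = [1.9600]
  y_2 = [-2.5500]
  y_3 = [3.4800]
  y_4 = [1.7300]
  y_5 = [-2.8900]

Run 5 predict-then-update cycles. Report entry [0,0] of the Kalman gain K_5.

K[0,0] = 0.6193

step 1: x^-=[0.3330]  P^-=[0.9333]  S=[1.0933]  K=[0.8537]  nu=[1.6270]  x^+=[1.7219]  P^+=[0.1366]
step 2: x^-=[1.5497]  P^-=[0.2906]  S=[0.4506]  K=[0.6449]  nu=[-4.0997]  x^+=[-1.0944]  P^+=[0.1032]
step 3: x^-=[-0.9849]  P^-=[0.2636]  S=[0.4236]  K=[0.6223]  nu=[4.4649]  x^+=[1.7935]  P^+=[0.0996]
step 4: x^-=[1.6141]  P^-=[0.2606]  S=[0.4206]  K=[0.6196]  nu=[0.1159]  x^+=[1.6859]  P^+=[0.0991]
step 5: x^-=[1.5173]  P^-=[0.2603]  S=[0.4203]  K=[0.6193]  nu=[-4.4073]  x^+=[-1.2122]  P^+=[0.0991]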